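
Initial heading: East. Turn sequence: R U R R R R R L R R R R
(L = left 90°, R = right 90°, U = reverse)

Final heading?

Answer: Final heading: North

Derivation:
Start: East
  R (right (90° clockwise)) -> South
  U (U-turn (180°)) -> North
  R (right (90° clockwise)) -> East
  R (right (90° clockwise)) -> South
  R (right (90° clockwise)) -> West
  R (right (90° clockwise)) -> North
  R (right (90° clockwise)) -> East
  L (left (90° counter-clockwise)) -> North
  R (right (90° clockwise)) -> East
  R (right (90° clockwise)) -> South
  R (right (90° clockwise)) -> West
  R (right (90° clockwise)) -> North
Final: North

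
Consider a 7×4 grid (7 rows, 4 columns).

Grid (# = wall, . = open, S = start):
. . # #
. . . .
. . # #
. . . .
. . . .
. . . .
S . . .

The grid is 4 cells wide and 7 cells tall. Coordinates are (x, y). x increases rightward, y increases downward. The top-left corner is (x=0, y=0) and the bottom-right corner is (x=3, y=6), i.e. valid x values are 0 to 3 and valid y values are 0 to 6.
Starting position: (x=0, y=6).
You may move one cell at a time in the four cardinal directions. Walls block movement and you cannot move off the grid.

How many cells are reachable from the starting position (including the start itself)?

Answer: Reachable cells: 24

Derivation:
BFS flood-fill from (x=0, y=6):
  Distance 0: (x=0, y=6)
  Distance 1: (x=0, y=5), (x=1, y=6)
  Distance 2: (x=0, y=4), (x=1, y=5), (x=2, y=6)
  Distance 3: (x=0, y=3), (x=1, y=4), (x=2, y=5), (x=3, y=6)
  Distance 4: (x=0, y=2), (x=1, y=3), (x=2, y=4), (x=3, y=5)
  Distance 5: (x=0, y=1), (x=1, y=2), (x=2, y=3), (x=3, y=4)
  Distance 6: (x=0, y=0), (x=1, y=1), (x=3, y=3)
  Distance 7: (x=1, y=0), (x=2, y=1)
  Distance 8: (x=3, y=1)
Total reachable: 24 (grid has 24 open cells total)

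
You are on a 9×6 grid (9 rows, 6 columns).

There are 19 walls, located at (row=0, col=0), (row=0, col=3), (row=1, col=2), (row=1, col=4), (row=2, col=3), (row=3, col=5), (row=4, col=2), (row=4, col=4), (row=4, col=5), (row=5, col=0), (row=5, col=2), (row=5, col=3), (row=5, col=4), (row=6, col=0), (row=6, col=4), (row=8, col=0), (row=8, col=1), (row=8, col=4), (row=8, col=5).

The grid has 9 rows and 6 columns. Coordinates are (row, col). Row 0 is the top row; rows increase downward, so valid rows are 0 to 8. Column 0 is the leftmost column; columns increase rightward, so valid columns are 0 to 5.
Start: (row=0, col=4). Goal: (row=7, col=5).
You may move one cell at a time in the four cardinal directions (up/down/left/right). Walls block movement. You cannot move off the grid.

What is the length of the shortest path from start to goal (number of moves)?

Answer: Shortest path length: 16

Derivation:
BFS from (row=0, col=4) until reaching (row=7, col=5):
  Distance 0: (row=0, col=4)
  Distance 1: (row=0, col=5)
  Distance 2: (row=1, col=5)
  Distance 3: (row=2, col=5)
  Distance 4: (row=2, col=4)
  Distance 5: (row=3, col=4)
  Distance 6: (row=3, col=3)
  Distance 7: (row=3, col=2), (row=4, col=3)
  Distance 8: (row=2, col=2), (row=3, col=1)
  Distance 9: (row=2, col=1), (row=3, col=0), (row=4, col=1)
  Distance 10: (row=1, col=1), (row=2, col=0), (row=4, col=0), (row=5, col=1)
  Distance 11: (row=0, col=1), (row=1, col=0), (row=6, col=1)
  Distance 12: (row=0, col=2), (row=6, col=2), (row=7, col=1)
  Distance 13: (row=6, col=3), (row=7, col=0), (row=7, col=2)
  Distance 14: (row=7, col=3), (row=8, col=2)
  Distance 15: (row=7, col=4), (row=8, col=3)
  Distance 16: (row=7, col=5)  <- goal reached here
One shortest path (16 moves): (row=0, col=4) -> (row=0, col=5) -> (row=1, col=5) -> (row=2, col=5) -> (row=2, col=4) -> (row=3, col=4) -> (row=3, col=3) -> (row=3, col=2) -> (row=3, col=1) -> (row=4, col=1) -> (row=5, col=1) -> (row=6, col=1) -> (row=6, col=2) -> (row=6, col=3) -> (row=7, col=3) -> (row=7, col=4) -> (row=7, col=5)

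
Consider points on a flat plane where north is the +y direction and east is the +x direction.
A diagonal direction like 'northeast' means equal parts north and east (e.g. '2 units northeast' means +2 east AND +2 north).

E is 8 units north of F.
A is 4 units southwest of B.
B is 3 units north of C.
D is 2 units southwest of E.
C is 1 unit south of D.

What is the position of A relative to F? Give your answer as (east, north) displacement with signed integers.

Place F at the origin (east=0, north=0).
  E is 8 units north of F: delta (east=+0, north=+8); E at (east=0, north=8).
  D is 2 units southwest of E: delta (east=-2, north=-2); D at (east=-2, north=6).
  C is 1 unit south of D: delta (east=+0, north=-1); C at (east=-2, north=5).
  B is 3 units north of C: delta (east=+0, north=+3); B at (east=-2, north=8).
  A is 4 units southwest of B: delta (east=-4, north=-4); A at (east=-6, north=4).
Therefore A relative to F: (east=-6, north=4).

Answer: A is at (east=-6, north=4) relative to F.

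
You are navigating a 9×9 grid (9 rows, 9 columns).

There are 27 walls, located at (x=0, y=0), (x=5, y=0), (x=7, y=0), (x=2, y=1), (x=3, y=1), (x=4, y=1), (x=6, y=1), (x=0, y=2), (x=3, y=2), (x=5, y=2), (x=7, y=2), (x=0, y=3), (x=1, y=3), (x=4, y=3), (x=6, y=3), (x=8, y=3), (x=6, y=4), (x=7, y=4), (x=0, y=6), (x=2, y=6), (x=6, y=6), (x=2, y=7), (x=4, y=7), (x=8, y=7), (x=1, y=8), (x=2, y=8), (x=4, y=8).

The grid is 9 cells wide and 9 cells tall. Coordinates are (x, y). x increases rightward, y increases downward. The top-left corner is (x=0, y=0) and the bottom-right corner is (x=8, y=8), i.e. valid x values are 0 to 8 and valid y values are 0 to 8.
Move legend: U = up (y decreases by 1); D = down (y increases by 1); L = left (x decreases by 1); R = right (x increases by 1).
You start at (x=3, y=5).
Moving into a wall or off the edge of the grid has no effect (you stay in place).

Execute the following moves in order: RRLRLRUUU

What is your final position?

Start: (x=3, y=5)
  R (right): (x=3, y=5) -> (x=4, y=5)
  R (right): (x=4, y=5) -> (x=5, y=5)
  L (left): (x=5, y=5) -> (x=4, y=5)
  R (right): (x=4, y=5) -> (x=5, y=5)
  L (left): (x=5, y=5) -> (x=4, y=5)
  R (right): (x=4, y=5) -> (x=5, y=5)
  U (up): (x=5, y=5) -> (x=5, y=4)
  U (up): (x=5, y=4) -> (x=5, y=3)
  U (up): blocked, stay at (x=5, y=3)
Final: (x=5, y=3)

Answer: Final position: (x=5, y=3)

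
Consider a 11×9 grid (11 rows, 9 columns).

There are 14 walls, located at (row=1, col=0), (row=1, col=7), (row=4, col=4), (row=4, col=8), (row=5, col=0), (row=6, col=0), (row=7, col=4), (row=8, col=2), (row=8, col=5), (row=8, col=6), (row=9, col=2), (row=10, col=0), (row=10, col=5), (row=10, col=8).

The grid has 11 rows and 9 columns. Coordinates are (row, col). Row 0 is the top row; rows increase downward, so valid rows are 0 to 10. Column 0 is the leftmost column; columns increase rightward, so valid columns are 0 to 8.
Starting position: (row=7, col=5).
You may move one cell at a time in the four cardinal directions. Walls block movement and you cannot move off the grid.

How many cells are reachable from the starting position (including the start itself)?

BFS flood-fill from (row=7, col=5):
  Distance 0: (row=7, col=5)
  Distance 1: (row=6, col=5), (row=7, col=6)
  Distance 2: (row=5, col=5), (row=6, col=4), (row=6, col=6), (row=7, col=7)
  Distance 3: (row=4, col=5), (row=5, col=4), (row=5, col=6), (row=6, col=3), (row=6, col=7), (row=7, col=8), (row=8, col=7)
  Distance 4: (row=3, col=5), (row=4, col=6), (row=5, col=3), (row=5, col=7), (row=6, col=2), (row=6, col=8), (row=7, col=3), (row=8, col=8), (row=9, col=7)
  Distance 5: (row=2, col=5), (row=3, col=4), (row=3, col=6), (row=4, col=3), (row=4, col=7), (row=5, col=2), (row=5, col=8), (row=6, col=1), (row=7, col=2), (row=8, col=3), (row=9, col=6), (row=9, col=8), (row=10, col=7)
  Distance 6: (row=1, col=5), (row=2, col=4), (row=2, col=6), (row=3, col=3), (row=3, col=7), (row=4, col=2), (row=5, col=1), (row=7, col=1), (row=8, col=4), (row=9, col=3), (row=9, col=5), (row=10, col=6)
  Distance 7: (row=0, col=5), (row=1, col=4), (row=1, col=6), (row=2, col=3), (row=2, col=7), (row=3, col=2), (row=3, col=8), (row=4, col=1), (row=7, col=0), (row=8, col=1), (row=9, col=4), (row=10, col=3)
  Distance 8: (row=0, col=4), (row=0, col=6), (row=1, col=3), (row=2, col=2), (row=2, col=8), (row=3, col=1), (row=4, col=0), (row=8, col=0), (row=9, col=1), (row=10, col=2), (row=10, col=4)
  Distance 9: (row=0, col=3), (row=0, col=7), (row=1, col=2), (row=1, col=8), (row=2, col=1), (row=3, col=0), (row=9, col=0), (row=10, col=1)
  Distance 10: (row=0, col=2), (row=0, col=8), (row=1, col=1), (row=2, col=0)
  Distance 11: (row=0, col=1)
  Distance 12: (row=0, col=0)
Total reachable: 85 (grid has 85 open cells total)

Answer: Reachable cells: 85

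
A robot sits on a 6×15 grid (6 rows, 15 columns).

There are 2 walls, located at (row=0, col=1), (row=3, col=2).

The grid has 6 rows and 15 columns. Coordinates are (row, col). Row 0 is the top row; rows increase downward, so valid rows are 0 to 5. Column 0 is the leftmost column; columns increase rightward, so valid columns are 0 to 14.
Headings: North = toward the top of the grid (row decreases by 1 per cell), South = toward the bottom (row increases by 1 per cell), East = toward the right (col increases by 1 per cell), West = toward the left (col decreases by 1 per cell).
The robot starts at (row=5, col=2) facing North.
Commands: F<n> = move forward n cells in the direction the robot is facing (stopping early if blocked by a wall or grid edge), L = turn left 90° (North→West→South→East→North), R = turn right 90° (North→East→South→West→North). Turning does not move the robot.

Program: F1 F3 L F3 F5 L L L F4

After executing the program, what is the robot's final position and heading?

Start: (row=5, col=2), facing North
  F1: move forward 1, now at (row=4, col=2)
  F3: move forward 0/3 (blocked), now at (row=4, col=2)
  L: turn left, now facing West
  F3: move forward 2/3 (blocked), now at (row=4, col=0)
  F5: move forward 0/5 (blocked), now at (row=4, col=0)
  L: turn left, now facing South
  L: turn left, now facing East
  L: turn left, now facing North
  F4: move forward 4, now at (row=0, col=0)
Final: (row=0, col=0), facing North

Answer: Final position: (row=0, col=0), facing North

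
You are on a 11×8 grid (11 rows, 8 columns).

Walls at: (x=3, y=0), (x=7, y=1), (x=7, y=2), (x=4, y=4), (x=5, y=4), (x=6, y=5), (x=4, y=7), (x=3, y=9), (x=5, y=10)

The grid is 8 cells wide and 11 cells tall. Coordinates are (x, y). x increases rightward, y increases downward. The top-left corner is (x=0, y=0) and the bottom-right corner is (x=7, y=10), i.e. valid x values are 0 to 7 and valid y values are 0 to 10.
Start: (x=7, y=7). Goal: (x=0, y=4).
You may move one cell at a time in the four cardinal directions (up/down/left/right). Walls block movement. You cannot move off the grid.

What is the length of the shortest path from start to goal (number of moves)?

BFS from (x=7, y=7) until reaching (x=0, y=4):
  Distance 0: (x=7, y=7)
  Distance 1: (x=7, y=6), (x=6, y=7), (x=7, y=8)
  Distance 2: (x=7, y=5), (x=6, y=6), (x=5, y=7), (x=6, y=8), (x=7, y=9)
  Distance 3: (x=7, y=4), (x=5, y=6), (x=5, y=8), (x=6, y=9), (x=7, y=10)
  Distance 4: (x=7, y=3), (x=6, y=4), (x=5, y=5), (x=4, y=6), (x=4, y=8), (x=5, y=9), (x=6, y=10)
  Distance 5: (x=6, y=3), (x=4, y=5), (x=3, y=6), (x=3, y=8), (x=4, y=9)
  Distance 6: (x=6, y=2), (x=5, y=3), (x=3, y=5), (x=2, y=6), (x=3, y=7), (x=2, y=8), (x=4, y=10)
  Distance 7: (x=6, y=1), (x=5, y=2), (x=4, y=3), (x=3, y=4), (x=2, y=5), (x=1, y=6), (x=2, y=7), (x=1, y=8), (x=2, y=9), (x=3, y=10)
  Distance 8: (x=6, y=0), (x=5, y=1), (x=4, y=2), (x=3, y=3), (x=2, y=4), (x=1, y=5), (x=0, y=6), (x=1, y=7), (x=0, y=8), (x=1, y=9), (x=2, y=10)
  Distance 9: (x=5, y=0), (x=7, y=0), (x=4, y=1), (x=3, y=2), (x=2, y=3), (x=1, y=4), (x=0, y=5), (x=0, y=7), (x=0, y=9), (x=1, y=10)
  Distance 10: (x=4, y=0), (x=3, y=1), (x=2, y=2), (x=1, y=3), (x=0, y=4), (x=0, y=10)  <- goal reached here
One shortest path (10 moves): (x=7, y=7) -> (x=6, y=7) -> (x=5, y=7) -> (x=5, y=6) -> (x=4, y=6) -> (x=3, y=6) -> (x=2, y=6) -> (x=1, y=6) -> (x=0, y=6) -> (x=0, y=5) -> (x=0, y=4)

Answer: Shortest path length: 10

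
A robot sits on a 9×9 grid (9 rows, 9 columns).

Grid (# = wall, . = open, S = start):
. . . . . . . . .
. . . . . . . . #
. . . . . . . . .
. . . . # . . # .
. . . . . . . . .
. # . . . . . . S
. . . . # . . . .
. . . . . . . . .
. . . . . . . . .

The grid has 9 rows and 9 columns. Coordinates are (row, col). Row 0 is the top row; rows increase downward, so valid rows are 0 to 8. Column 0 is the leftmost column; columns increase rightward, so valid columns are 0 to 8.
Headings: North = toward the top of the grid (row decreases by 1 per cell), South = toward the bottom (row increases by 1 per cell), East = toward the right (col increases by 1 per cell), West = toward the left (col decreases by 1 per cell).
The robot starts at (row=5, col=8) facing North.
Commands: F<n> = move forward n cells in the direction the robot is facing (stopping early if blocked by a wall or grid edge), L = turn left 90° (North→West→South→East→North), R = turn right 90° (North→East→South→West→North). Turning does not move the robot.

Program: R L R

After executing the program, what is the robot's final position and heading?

Answer: Final position: (row=5, col=8), facing East

Derivation:
Start: (row=5, col=8), facing North
  R: turn right, now facing East
  L: turn left, now facing North
  R: turn right, now facing East
Final: (row=5, col=8), facing East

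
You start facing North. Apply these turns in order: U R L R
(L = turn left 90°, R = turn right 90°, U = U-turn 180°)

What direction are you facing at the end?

Start: North
  U (U-turn (180°)) -> South
  R (right (90° clockwise)) -> West
  L (left (90° counter-clockwise)) -> South
  R (right (90° clockwise)) -> West
Final: West

Answer: Final heading: West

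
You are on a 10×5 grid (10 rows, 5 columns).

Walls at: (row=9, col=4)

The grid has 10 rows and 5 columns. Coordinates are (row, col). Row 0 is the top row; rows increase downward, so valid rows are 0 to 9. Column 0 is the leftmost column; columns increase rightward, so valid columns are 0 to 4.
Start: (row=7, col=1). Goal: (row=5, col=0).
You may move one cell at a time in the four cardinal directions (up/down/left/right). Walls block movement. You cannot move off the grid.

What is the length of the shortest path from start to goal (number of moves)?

Answer: Shortest path length: 3

Derivation:
BFS from (row=7, col=1) until reaching (row=5, col=0):
  Distance 0: (row=7, col=1)
  Distance 1: (row=6, col=1), (row=7, col=0), (row=7, col=2), (row=8, col=1)
  Distance 2: (row=5, col=1), (row=6, col=0), (row=6, col=2), (row=7, col=3), (row=8, col=0), (row=8, col=2), (row=9, col=1)
  Distance 3: (row=4, col=1), (row=5, col=0), (row=5, col=2), (row=6, col=3), (row=7, col=4), (row=8, col=3), (row=9, col=0), (row=9, col=2)  <- goal reached here
One shortest path (3 moves): (row=7, col=1) -> (row=7, col=0) -> (row=6, col=0) -> (row=5, col=0)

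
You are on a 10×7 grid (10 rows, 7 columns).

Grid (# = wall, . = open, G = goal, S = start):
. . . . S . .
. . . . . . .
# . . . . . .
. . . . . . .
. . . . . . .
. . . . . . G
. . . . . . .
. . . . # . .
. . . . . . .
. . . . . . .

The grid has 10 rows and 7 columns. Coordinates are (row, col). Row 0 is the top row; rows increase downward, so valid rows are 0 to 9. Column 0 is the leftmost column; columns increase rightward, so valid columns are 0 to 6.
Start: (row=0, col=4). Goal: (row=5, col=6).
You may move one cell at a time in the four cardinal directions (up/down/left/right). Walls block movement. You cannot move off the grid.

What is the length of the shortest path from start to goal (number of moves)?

BFS from (row=0, col=4) until reaching (row=5, col=6):
  Distance 0: (row=0, col=4)
  Distance 1: (row=0, col=3), (row=0, col=5), (row=1, col=4)
  Distance 2: (row=0, col=2), (row=0, col=6), (row=1, col=3), (row=1, col=5), (row=2, col=4)
  Distance 3: (row=0, col=1), (row=1, col=2), (row=1, col=6), (row=2, col=3), (row=2, col=5), (row=3, col=4)
  Distance 4: (row=0, col=0), (row=1, col=1), (row=2, col=2), (row=2, col=6), (row=3, col=3), (row=3, col=5), (row=4, col=4)
  Distance 5: (row=1, col=0), (row=2, col=1), (row=3, col=2), (row=3, col=6), (row=4, col=3), (row=4, col=5), (row=5, col=4)
  Distance 6: (row=3, col=1), (row=4, col=2), (row=4, col=6), (row=5, col=3), (row=5, col=5), (row=6, col=4)
  Distance 7: (row=3, col=0), (row=4, col=1), (row=5, col=2), (row=5, col=6), (row=6, col=3), (row=6, col=5)  <- goal reached here
One shortest path (7 moves): (row=0, col=4) -> (row=0, col=5) -> (row=0, col=6) -> (row=1, col=6) -> (row=2, col=6) -> (row=3, col=6) -> (row=4, col=6) -> (row=5, col=6)

Answer: Shortest path length: 7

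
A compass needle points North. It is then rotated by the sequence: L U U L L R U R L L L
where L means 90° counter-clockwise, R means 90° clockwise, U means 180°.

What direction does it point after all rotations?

Start: North
  L (left (90° counter-clockwise)) -> West
  U (U-turn (180°)) -> East
  U (U-turn (180°)) -> West
  L (left (90° counter-clockwise)) -> South
  L (left (90° counter-clockwise)) -> East
  R (right (90° clockwise)) -> South
  U (U-turn (180°)) -> North
  R (right (90° clockwise)) -> East
  L (left (90° counter-clockwise)) -> North
  L (left (90° counter-clockwise)) -> West
  L (left (90° counter-clockwise)) -> South
Final: South

Answer: Final heading: South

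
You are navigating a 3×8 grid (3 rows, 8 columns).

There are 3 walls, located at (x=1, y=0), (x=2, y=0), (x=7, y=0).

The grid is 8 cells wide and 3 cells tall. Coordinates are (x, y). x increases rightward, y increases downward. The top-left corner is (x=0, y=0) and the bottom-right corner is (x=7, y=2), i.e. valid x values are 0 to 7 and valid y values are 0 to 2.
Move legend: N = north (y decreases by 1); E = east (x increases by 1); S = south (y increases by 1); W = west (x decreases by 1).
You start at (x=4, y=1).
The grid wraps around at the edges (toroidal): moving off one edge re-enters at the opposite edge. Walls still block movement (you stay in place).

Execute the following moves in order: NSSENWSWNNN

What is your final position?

Answer: Final position: (x=3, y=2)

Derivation:
Start: (x=4, y=1)
  N (north): (x=4, y=1) -> (x=4, y=0)
  S (south): (x=4, y=0) -> (x=4, y=1)
  S (south): (x=4, y=1) -> (x=4, y=2)
  E (east): (x=4, y=2) -> (x=5, y=2)
  N (north): (x=5, y=2) -> (x=5, y=1)
  W (west): (x=5, y=1) -> (x=4, y=1)
  S (south): (x=4, y=1) -> (x=4, y=2)
  W (west): (x=4, y=2) -> (x=3, y=2)
  N (north): (x=3, y=2) -> (x=3, y=1)
  N (north): (x=3, y=1) -> (x=3, y=0)
  N (north): (x=3, y=0) -> (x=3, y=2)
Final: (x=3, y=2)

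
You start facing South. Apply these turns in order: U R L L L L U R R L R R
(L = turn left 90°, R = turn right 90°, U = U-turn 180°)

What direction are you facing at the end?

Answer: Final heading: South

Derivation:
Start: South
  U (U-turn (180°)) -> North
  R (right (90° clockwise)) -> East
  L (left (90° counter-clockwise)) -> North
  L (left (90° counter-clockwise)) -> West
  L (left (90° counter-clockwise)) -> South
  L (left (90° counter-clockwise)) -> East
  U (U-turn (180°)) -> West
  R (right (90° clockwise)) -> North
  R (right (90° clockwise)) -> East
  L (left (90° counter-clockwise)) -> North
  R (right (90° clockwise)) -> East
  R (right (90° clockwise)) -> South
Final: South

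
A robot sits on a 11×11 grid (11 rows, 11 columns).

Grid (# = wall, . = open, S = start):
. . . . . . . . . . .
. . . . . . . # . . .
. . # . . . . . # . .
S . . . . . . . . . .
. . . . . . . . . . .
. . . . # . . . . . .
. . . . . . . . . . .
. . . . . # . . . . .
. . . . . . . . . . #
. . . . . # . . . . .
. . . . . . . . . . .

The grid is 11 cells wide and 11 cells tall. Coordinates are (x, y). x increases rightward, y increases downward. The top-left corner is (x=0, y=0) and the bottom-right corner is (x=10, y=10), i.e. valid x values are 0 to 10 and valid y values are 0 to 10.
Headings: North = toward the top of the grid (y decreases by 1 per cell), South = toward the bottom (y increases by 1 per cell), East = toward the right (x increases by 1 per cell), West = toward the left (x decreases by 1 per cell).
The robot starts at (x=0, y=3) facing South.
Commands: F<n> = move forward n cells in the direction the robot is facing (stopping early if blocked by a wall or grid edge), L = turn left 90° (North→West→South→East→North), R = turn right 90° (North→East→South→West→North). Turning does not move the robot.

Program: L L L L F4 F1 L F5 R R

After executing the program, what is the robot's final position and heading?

Answer: Final position: (x=5, y=8), facing West

Derivation:
Start: (x=0, y=3), facing South
  L: turn left, now facing East
  L: turn left, now facing North
  L: turn left, now facing West
  L: turn left, now facing South
  F4: move forward 4, now at (x=0, y=7)
  F1: move forward 1, now at (x=0, y=8)
  L: turn left, now facing East
  F5: move forward 5, now at (x=5, y=8)
  R: turn right, now facing South
  R: turn right, now facing West
Final: (x=5, y=8), facing West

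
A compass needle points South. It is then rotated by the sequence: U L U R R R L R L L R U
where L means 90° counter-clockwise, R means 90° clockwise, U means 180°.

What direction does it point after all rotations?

Answer: Final heading: East

Derivation:
Start: South
  U (U-turn (180°)) -> North
  L (left (90° counter-clockwise)) -> West
  U (U-turn (180°)) -> East
  R (right (90° clockwise)) -> South
  R (right (90° clockwise)) -> West
  R (right (90° clockwise)) -> North
  L (left (90° counter-clockwise)) -> West
  R (right (90° clockwise)) -> North
  L (left (90° counter-clockwise)) -> West
  L (left (90° counter-clockwise)) -> South
  R (right (90° clockwise)) -> West
  U (U-turn (180°)) -> East
Final: East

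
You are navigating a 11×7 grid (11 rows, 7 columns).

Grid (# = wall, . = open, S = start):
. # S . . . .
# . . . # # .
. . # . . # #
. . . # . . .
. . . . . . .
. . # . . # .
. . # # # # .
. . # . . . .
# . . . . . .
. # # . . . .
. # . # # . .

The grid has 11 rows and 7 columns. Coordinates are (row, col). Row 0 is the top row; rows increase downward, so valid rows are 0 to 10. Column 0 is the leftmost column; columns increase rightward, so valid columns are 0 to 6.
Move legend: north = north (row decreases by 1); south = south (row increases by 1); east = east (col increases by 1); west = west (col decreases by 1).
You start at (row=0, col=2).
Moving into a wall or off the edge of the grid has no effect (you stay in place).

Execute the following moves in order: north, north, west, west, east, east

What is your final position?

Start: (row=0, col=2)
  north (north): blocked, stay at (row=0, col=2)
  north (north): blocked, stay at (row=0, col=2)
  west (west): blocked, stay at (row=0, col=2)
  west (west): blocked, stay at (row=0, col=2)
  east (east): (row=0, col=2) -> (row=0, col=3)
  east (east): (row=0, col=3) -> (row=0, col=4)
Final: (row=0, col=4)

Answer: Final position: (row=0, col=4)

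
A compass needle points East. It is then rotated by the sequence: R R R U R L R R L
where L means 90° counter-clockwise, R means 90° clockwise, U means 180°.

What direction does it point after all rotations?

Answer: Final heading: West

Derivation:
Start: East
  R (right (90° clockwise)) -> South
  R (right (90° clockwise)) -> West
  R (right (90° clockwise)) -> North
  U (U-turn (180°)) -> South
  R (right (90° clockwise)) -> West
  L (left (90° counter-clockwise)) -> South
  R (right (90° clockwise)) -> West
  R (right (90° clockwise)) -> North
  L (left (90° counter-clockwise)) -> West
Final: West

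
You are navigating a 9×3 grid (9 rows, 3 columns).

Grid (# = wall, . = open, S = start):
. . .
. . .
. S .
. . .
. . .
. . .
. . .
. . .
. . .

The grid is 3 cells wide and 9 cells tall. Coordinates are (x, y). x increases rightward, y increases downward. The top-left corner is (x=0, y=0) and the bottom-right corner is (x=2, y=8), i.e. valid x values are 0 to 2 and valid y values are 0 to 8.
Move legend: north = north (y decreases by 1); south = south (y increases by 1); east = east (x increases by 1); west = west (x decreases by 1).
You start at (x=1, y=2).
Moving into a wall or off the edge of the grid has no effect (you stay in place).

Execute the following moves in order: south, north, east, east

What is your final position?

Start: (x=1, y=2)
  south (south): (x=1, y=2) -> (x=1, y=3)
  north (north): (x=1, y=3) -> (x=1, y=2)
  east (east): (x=1, y=2) -> (x=2, y=2)
  east (east): blocked, stay at (x=2, y=2)
Final: (x=2, y=2)

Answer: Final position: (x=2, y=2)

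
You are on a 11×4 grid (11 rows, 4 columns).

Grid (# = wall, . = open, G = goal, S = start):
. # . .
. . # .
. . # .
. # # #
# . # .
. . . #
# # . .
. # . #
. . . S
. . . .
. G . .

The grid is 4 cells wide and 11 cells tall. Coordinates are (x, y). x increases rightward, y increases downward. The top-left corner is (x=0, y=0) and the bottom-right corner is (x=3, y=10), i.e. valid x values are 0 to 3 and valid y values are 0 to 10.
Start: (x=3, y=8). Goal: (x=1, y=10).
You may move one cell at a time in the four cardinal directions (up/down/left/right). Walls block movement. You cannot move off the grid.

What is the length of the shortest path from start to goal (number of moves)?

Answer: Shortest path length: 4

Derivation:
BFS from (x=3, y=8) until reaching (x=1, y=10):
  Distance 0: (x=3, y=8)
  Distance 1: (x=2, y=8), (x=3, y=9)
  Distance 2: (x=2, y=7), (x=1, y=8), (x=2, y=9), (x=3, y=10)
  Distance 3: (x=2, y=6), (x=0, y=8), (x=1, y=9), (x=2, y=10)
  Distance 4: (x=2, y=5), (x=3, y=6), (x=0, y=7), (x=0, y=9), (x=1, y=10)  <- goal reached here
One shortest path (4 moves): (x=3, y=8) -> (x=2, y=8) -> (x=1, y=8) -> (x=1, y=9) -> (x=1, y=10)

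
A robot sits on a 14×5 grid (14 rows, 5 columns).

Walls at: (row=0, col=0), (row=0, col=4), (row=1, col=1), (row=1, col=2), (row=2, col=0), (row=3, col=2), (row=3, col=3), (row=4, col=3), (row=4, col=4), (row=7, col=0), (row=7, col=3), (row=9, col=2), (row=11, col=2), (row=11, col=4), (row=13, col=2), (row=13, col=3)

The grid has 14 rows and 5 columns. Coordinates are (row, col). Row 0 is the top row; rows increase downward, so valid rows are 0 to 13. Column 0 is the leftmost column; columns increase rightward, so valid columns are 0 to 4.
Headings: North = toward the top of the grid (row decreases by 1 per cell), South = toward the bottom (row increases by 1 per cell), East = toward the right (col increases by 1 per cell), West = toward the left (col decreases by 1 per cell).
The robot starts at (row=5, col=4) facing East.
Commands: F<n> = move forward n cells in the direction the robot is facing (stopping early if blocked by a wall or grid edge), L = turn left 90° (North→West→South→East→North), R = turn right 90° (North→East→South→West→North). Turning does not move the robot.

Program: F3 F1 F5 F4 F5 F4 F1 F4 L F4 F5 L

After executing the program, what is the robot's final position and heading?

Start: (row=5, col=4), facing East
  F3: move forward 0/3 (blocked), now at (row=5, col=4)
  F1: move forward 0/1 (blocked), now at (row=5, col=4)
  F5: move forward 0/5 (blocked), now at (row=5, col=4)
  F4: move forward 0/4 (blocked), now at (row=5, col=4)
  F5: move forward 0/5 (blocked), now at (row=5, col=4)
  F4: move forward 0/4 (blocked), now at (row=5, col=4)
  F1: move forward 0/1 (blocked), now at (row=5, col=4)
  F4: move forward 0/4 (blocked), now at (row=5, col=4)
  L: turn left, now facing North
  F4: move forward 0/4 (blocked), now at (row=5, col=4)
  F5: move forward 0/5 (blocked), now at (row=5, col=4)
  L: turn left, now facing West
Final: (row=5, col=4), facing West

Answer: Final position: (row=5, col=4), facing West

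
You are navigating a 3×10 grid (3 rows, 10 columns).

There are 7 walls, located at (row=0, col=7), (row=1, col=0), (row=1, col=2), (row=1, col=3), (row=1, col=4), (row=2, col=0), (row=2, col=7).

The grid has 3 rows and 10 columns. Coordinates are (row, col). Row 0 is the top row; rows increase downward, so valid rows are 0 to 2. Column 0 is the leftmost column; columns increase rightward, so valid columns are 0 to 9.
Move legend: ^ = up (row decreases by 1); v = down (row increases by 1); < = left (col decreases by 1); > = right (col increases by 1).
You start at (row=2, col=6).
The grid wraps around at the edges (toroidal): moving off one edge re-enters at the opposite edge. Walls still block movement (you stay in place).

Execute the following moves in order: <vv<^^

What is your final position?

Start: (row=2, col=6)
  < (left): (row=2, col=6) -> (row=2, col=5)
  v (down): (row=2, col=5) -> (row=0, col=5)
  v (down): (row=0, col=5) -> (row=1, col=5)
  < (left): blocked, stay at (row=1, col=5)
  ^ (up): (row=1, col=5) -> (row=0, col=5)
  ^ (up): (row=0, col=5) -> (row=2, col=5)
Final: (row=2, col=5)

Answer: Final position: (row=2, col=5)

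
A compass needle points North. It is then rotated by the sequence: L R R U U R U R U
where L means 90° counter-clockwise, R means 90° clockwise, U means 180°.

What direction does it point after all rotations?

Answer: Final heading: West

Derivation:
Start: North
  L (left (90° counter-clockwise)) -> West
  R (right (90° clockwise)) -> North
  R (right (90° clockwise)) -> East
  U (U-turn (180°)) -> West
  U (U-turn (180°)) -> East
  R (right (90° clockwise)) -> South
  U (U-turn (180°)) -> North
  R (right (90° clockwise)) -> East
  U (U-turn (180°)) -> West
Final: West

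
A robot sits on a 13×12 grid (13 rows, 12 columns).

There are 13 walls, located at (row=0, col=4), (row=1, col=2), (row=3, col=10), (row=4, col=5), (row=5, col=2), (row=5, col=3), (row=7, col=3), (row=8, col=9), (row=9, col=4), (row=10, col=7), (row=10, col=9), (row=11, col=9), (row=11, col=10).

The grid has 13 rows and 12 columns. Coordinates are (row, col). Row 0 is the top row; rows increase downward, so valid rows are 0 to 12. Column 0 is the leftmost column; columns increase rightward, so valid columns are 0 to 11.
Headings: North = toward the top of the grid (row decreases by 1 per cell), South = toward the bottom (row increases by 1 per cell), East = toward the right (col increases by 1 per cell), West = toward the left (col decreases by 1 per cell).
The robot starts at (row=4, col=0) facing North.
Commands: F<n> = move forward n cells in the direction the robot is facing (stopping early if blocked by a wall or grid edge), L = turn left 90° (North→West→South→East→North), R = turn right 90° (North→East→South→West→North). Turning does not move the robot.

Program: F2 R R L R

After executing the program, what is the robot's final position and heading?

Start: (row=4, col=0), facing North
  F2: move forward 2, now at (row=2, col=0)
  R: turn right, now facing East
  R: turn right, now facing South
  L: turn left, now facing East
  R: turn right, now facing South
Final: (row=2, col=0), facing South

Answer: Final position: (row=2, col=0), facing South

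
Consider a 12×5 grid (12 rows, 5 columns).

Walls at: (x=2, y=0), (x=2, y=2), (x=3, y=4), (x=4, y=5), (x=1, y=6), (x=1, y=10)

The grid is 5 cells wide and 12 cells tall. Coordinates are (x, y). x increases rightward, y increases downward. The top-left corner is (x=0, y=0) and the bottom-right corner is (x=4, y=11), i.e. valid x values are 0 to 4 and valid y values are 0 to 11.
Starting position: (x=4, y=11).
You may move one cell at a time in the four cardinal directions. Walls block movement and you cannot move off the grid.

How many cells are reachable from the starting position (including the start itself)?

BFS flood-fill from (x=4, y=11):
  Distance 0: (x=4, y=11)
  Distance 1: (x=4, y=10), (x=3, y=11)
  Distance 2: (x=4, y=9), (x=3, y=10), (x=2, y=11)
  Distance 3: (x=4, y=8), (x=3, y=9), (x=2, y=10), (x=1, y=11)
  Distance 4: (x=4, y=7), (x=3, y=8), (x=2, y=9), (x=0, y=11)
  Distance 5: (x=4, y=6), (x=3, y=7), (x=2, y=8), (x=1, y=9), (x=0, y=10)
  Distance 6: (x=3, y=6), (x=2, y=7), (x=1, y=8), (x=0, y=9)
  Distance 7: (x=3, y=5), (x=2, y=6), (x=1, y=7), (x=0, y=8)
  Distance 8: (x=2, y=5), (x=0, y=7)
  Distance 9: (x=2, y=4), (x=1, y=5), (x=0, y=6)
  Distance 10: (x=2, y=3), (x=1, y=4), (x=0, y=5)
  Distance 11: (x=1, y=3), (x=3, y=3), (x=0, y=4)
  Distance 12: (x=1, y=2), (x=3, y=2), (x=0, y=3), (x=4, y=3)
  Distance 13: (x=1, y=1), (x=3, y=1), (x=0, y=2), (x=4, y=2), (x=4, y=4)
  Distance 14: (x=1, y=0), (x=3, y=0), (x=0, y=1), (x=2, y=1), (x=4, y=1)
  Distance 15: (x=0, y=0), (x=4, y=0)
Total reachable: 54 (grid has 54 open cells total)

Answer: Reachable cells: 54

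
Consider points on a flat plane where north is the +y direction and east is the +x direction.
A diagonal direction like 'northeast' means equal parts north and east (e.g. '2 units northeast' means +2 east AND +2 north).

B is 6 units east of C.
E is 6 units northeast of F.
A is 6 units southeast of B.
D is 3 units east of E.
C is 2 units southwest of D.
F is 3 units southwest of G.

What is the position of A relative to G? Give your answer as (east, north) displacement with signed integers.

Place G at the origin (east=0, north=0).
  F is 3 units southwest of G: delta (east=-3, north=-3); F at (east=-3, north=-3).
  E is 6 units northeast of F: delta (east=+6, north=+6); E at (east=3, north=3).
  D is 3 units east of E: delta (east=+3, north=+0); D at (east=6, north=3).
  C is 2 units southwest of D: delta (east=-2, north=-2); C at (east=4, north=1).
  B is 6 units east of C: delta (east=+6, north=+0); B at (east=10, north=1).
  A is 6 units southeast of B: delta (east=+6, north=-6); A at (east=16, north=-5).
Therefore A relative to G: (east=16, north=-5).

Answer: A is at (east=16, north=-5) relative to G.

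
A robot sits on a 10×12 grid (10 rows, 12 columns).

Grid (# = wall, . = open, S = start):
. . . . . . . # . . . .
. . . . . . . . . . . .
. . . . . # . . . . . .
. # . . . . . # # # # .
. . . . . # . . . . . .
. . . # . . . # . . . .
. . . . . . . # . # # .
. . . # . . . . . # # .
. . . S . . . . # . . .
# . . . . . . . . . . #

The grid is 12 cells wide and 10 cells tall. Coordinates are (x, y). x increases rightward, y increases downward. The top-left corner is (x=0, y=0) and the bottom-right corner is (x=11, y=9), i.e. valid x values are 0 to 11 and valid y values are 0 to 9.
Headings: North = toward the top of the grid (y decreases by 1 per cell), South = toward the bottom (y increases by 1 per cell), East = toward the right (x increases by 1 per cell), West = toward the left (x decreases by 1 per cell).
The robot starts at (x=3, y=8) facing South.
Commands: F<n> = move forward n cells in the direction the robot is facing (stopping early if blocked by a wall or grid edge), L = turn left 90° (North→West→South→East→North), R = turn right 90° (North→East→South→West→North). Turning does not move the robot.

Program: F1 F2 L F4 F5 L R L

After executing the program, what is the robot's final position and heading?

Answer: Final position: (x=10, y=9), facing North

Derivation:
Start: (x=3, y=8), facing South
  F1: move forward 1, now at (x=3, y=9)
  F2: move forward 0/2 (blocked), now at (x=3, y=9)
  L: turn left, now facing East
  F4: move forward 4, now at (x=7, y=9)
  F5: move forward 3/5 (blocked), now at (x=10, y=9)
  L: turn left, now facing North
  R: turn right, now facing East
  L: turn left, now facing North
Final: (x=10, y=9), facing North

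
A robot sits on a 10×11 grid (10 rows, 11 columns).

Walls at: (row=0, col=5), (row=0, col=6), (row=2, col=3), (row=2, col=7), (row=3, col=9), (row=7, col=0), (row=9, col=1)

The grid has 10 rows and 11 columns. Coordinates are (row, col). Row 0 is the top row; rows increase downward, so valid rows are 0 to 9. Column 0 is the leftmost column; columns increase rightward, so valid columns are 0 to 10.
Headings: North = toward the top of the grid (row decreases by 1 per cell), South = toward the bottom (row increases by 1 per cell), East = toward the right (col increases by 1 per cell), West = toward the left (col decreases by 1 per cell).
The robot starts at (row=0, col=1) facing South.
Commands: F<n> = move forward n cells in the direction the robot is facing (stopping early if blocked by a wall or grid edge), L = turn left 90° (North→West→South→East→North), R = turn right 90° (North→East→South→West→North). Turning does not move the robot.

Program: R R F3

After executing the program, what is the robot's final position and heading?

Start: (row=0, col=1), facing South
  R: turn right, now facing West
  R: turn right, now facing North
  F3: move forward 0/3 (blocked), now at (row=0, col=1)
Final: (row=0, col=1), facing North

Answer: Final position: (row=0, col=1), facing North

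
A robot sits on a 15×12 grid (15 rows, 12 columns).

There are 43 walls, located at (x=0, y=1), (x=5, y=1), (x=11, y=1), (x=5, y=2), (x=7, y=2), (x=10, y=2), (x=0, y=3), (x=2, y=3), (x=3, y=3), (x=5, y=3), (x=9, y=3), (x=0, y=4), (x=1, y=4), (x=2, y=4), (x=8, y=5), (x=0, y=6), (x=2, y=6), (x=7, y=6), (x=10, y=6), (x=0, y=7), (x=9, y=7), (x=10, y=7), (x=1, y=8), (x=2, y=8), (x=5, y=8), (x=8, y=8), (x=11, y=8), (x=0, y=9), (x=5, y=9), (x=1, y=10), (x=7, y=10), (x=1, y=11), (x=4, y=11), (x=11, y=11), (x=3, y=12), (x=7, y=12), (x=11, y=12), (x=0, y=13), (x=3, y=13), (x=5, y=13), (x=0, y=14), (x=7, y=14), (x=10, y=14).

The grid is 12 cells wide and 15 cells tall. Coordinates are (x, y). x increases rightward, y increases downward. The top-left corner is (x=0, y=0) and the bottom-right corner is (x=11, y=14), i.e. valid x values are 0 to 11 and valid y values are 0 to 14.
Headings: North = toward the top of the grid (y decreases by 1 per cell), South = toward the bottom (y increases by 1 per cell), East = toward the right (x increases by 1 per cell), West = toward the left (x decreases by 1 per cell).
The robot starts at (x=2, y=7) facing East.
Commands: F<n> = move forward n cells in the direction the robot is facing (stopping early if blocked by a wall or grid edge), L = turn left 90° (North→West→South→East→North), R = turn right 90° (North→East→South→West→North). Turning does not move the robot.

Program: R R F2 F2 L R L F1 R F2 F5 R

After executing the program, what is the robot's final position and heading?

Answer: Final position: (x=1, y=7), facing North

Derivation:
Start: (x=2, y=7), facing East
  R: turn right, now facing South
  R: turn right, now facing West
  F2: move forward 1/2 (blocked), now at (x=1, y=7)
  F2: move forward 0/2 (blocked), now at (x=1, y=7)
  L: turn left, now facing South
  R: turn right, now facing West
  L: turn left, now facing South
  F1: move forward 0/1 (blocked), now at (x=1, y=7)
  R: turn right, now facing West
  F2: move forward 0/2 (blocked), now at (x=1, y=7)
  F5: move forward 0/5 (blocked), now at (x=1, y=7)
  R: turn right, now facing North
Final: (x=1, y=7), facing North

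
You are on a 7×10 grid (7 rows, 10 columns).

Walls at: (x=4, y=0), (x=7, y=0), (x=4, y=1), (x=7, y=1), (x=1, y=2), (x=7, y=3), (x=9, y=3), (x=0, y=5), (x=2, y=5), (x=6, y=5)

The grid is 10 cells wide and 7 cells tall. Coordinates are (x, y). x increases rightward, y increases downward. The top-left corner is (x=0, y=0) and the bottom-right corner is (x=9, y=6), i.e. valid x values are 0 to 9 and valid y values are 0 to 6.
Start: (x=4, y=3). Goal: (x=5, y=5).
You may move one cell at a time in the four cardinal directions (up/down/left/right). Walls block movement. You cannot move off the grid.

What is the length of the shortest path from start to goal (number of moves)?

BFS from (x=4, y=3) until reaching (x=5, y=5):
  Distance 0: (x=4, y=3)
  Distance 1: (x=4, y=2), (x=3, y=3), (x=5, y=3), (x=4, y=4)
  Distance 2: (x=3, y=2), (x=5, y=2), (x=2, y=3), (x=6, y=3), (x=3, y=4), (x=5, y=4), (x=4, y=5)
  Distance 3: (x=3, y=1), (x=5, y=1), (x=2, y=2), (x=6, y=2), (x=1, y=3), (x=2, y=4), (x=6, y=4), (x=3, y=5), (x=5, y=5), (x=4, y=6)  <- goal reached here
One shortest path (3 moves): (x=4, y=3) -> (x=5, y=3) -> (x=5, y=4) -> (x=5, y=5)

Answer: Shortest path length: 3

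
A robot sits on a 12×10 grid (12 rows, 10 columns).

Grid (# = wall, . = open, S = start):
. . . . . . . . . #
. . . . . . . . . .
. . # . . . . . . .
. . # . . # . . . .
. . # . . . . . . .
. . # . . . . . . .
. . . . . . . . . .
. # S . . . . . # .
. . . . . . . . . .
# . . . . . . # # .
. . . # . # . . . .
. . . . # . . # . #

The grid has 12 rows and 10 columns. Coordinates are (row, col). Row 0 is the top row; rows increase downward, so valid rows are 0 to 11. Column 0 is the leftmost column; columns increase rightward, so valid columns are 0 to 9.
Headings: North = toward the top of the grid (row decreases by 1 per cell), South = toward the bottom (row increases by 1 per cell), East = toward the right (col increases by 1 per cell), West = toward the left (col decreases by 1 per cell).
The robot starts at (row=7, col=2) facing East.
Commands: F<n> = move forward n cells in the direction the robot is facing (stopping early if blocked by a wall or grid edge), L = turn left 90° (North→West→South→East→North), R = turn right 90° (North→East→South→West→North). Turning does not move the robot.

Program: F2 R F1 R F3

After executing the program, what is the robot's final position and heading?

Start: (row=7, col=2), facing East
  F2: move forward 2, now at (row=7, col=4)
  R: turn right, now facing South
  F1: move forward 1, now at (row=8, col=4)
  R: turn right, now facing West
  F3: move forward 3, now at (row=8, col=1)
Final: (row=8, col=1), facing West

Answer: Final position: (row=8, col=1), facing West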